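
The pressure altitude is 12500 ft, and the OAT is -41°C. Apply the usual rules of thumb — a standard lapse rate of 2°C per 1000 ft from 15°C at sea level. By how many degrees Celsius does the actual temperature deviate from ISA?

ISA temperature at 12500 ft = 15 − 2 × (12500/1000) = -10°C.
Deviation = OAT − ISA = -41 − (-10) = -31°C.

ISA-31°C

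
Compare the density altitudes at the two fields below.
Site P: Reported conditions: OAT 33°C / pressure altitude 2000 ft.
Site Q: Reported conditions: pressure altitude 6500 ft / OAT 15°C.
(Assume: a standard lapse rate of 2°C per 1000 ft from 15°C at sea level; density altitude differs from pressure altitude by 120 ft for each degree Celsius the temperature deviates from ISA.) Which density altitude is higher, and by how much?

Site P: ISA temp = 11°C, deviation +22°C, DA = 2000 + 120 × 22 = 4640 ft.
Site Q: ISA temp = 2°C, deviation +13°C, DA = 6500 + 120 × 13 = 8060 ft.
Site Q is higher by 8060 − 4640 = 3420 ft.

Site Q by 3420 ft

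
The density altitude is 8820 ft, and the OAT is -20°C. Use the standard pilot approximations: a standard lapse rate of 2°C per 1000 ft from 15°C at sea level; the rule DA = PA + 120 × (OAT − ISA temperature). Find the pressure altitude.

DA = PA + 120 × (OAT − (15 − 2·PA/1000)) = PA + 120·OAT − 1800 + 0.24·PA = 1.24·PA + 120·OAT − 1800.
So 1.24·PA = 8820 − 120 × (-20) + 1800 = 13020.
PA = 13020 / 1.24 = 10500 ft.

10500 ft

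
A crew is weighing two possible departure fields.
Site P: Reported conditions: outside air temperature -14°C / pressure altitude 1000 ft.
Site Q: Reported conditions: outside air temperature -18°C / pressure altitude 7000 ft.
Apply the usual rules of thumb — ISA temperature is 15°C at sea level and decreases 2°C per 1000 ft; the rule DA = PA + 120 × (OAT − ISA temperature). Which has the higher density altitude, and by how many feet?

Site Q by 6960 ft

Site P: ISA temp = 13°C, deviation -27°C, DA = 1000 + 120 × (-27) = -2240 ft.
Site Q: ISA temp = 1°C, deviation -19°C, DA = 7000 + 120 × (-19) = 4720 ft.
Site Q is higher by 4720 − (-2240) = 6960 ft.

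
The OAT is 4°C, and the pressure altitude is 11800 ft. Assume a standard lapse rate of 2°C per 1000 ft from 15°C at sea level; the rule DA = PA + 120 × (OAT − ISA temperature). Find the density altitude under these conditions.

ISA temperature at 11800 ft = 15 − 2 × (11800/1000) = -8.6°C.
ISA deviation = 4 − (-8.6) = +12.6°C.
Density altitude = 11800 + 120 × (12.6) = 11800 + (+1512) = 13312 ft.

13312 ft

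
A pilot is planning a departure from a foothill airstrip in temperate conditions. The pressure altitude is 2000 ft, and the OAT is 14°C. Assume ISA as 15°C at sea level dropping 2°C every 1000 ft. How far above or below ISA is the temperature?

ISA+3°C

ISA temperature at 2000 ft = 15 − 2 × (2000/1000) = 11°C.
Deviation = OAT − ISA = 14 − 11 = +3°C.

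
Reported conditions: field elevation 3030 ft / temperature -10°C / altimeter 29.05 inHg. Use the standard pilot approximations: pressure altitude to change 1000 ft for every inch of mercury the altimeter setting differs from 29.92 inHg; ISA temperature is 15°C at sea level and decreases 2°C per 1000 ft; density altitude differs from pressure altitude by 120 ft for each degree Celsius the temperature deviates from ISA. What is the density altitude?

Pressure altitude = 3030 + (29.92 − 29.05) × 1000 = 3030 + (+870) = 3900 ft.
ISA temperature at 3900 ft = 15 − 2 × (3900/1000) = 7.2°C.
ISA deviation = -10 − 7.2 = -17.2°C.
Density altitude = 3900 + 120 × (-17.2) = 1836 ft.

1836 ft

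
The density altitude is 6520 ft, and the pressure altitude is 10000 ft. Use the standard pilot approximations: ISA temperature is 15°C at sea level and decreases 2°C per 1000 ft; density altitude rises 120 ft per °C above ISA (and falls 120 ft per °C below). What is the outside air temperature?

Density altitude − pressure altitude = 6520 − 10000 = -3480 ft.
At 120 ft/°C that is an ISA deviation of -3480/120 = -29°C.
ISA temperature at 10000 ft = 15 − 2 × (10000/1000) = -5°C.
OAT = ISA + deviation = -5 + (-29) = -34°C.

-34°C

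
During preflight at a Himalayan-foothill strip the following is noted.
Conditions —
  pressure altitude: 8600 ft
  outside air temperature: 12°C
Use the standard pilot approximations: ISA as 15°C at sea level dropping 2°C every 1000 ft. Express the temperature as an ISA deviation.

ISA temperature at 8600 ft = 15 − 2 × (8600/1000) = -2.2°C.
Deviation = OAT − ISA = 12 − (-2.2) = +14.2°C.

ISA+14.2°C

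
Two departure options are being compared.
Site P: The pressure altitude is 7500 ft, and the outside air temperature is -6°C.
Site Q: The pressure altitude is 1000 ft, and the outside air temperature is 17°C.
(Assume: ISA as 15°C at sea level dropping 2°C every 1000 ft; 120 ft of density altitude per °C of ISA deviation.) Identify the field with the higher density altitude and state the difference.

Site P: ISA temp = 0°C, deviation -6°C, DA = 7500 + 120 × (-6) = 6780 ft.
Site Q: ISA temp = 13°C, deviation +4°C, DA = 1000 + 120 × 4 = 1480 ft.
Site P is higher by 6780 − 1480 = 5300 ft.

Site P by 5300 ft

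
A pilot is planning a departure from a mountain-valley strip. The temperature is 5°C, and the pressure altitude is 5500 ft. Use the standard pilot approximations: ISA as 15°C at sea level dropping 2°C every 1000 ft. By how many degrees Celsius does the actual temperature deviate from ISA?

ISA temperature at 5500 ft = 15 − 2 × (5500/1000) = 4°C.
Deviation = OAT − ISA = 5 − 4 = +1°C.

ISA+1°C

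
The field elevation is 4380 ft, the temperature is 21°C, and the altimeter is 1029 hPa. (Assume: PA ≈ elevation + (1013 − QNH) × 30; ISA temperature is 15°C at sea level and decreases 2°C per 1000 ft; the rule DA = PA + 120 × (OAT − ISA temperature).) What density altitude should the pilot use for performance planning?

Pressure altitude = 4380 + (1013 − 1029) × 30 = 4380 + (-480) = 3900 ft.
ISA temperature at 3900 ft = 15 − 2 × (3900/1000) = 7.2°C.
ISA deviation = 21 − 7.2 = +13.8°C.
Density altitude = 3900 + 120 × (13.8) = 5556 ft.

5556 ft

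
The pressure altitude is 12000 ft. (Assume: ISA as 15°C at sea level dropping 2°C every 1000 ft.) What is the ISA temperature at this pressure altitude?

ISA temperature = 15 − 2 × (12000/1000) = 15 − 24 = -9°C.

-9°C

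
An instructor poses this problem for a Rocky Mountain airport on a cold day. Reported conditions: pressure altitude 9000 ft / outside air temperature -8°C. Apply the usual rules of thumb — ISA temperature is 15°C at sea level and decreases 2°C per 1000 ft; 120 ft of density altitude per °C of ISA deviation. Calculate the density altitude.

ISA temperature at 9000 ft = 15 − 2 × (9000/1000) = -3°C.
ISA deviation = -8 − (-3) = -5°C.
Density altitude = 9000 + 120 × (-5) = 9000 + (-600) = 8400 ft.

8400 ft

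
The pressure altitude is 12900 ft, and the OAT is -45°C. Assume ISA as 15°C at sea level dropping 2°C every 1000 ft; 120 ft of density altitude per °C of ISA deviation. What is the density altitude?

8796 ft

ISA temperature at 12900 ft = 15 − 2 × (12900/1000) = -10.8°C.
ISA deviation = -45 − (-10.8) = -34.2°C.
Density altitude = 12900 + 120 × (-34.2) = 12900 + (-4104) = 8796 ft.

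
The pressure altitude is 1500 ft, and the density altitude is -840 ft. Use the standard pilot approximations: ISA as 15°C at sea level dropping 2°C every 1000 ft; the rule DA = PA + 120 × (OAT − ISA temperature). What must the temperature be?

-7.5°C

Density altitude − pressure altitude = -840 − 1500 = -2340 ft.
At 120 ft/°C that is an ISA deviation of -2340/120 = -19.5°C.
ISA temperature at 1500 ft = 15 − 2 × (1500/1000) = 12°C.
OAT = ISA + deviation = 12 + (-19.5) = -7.5°C.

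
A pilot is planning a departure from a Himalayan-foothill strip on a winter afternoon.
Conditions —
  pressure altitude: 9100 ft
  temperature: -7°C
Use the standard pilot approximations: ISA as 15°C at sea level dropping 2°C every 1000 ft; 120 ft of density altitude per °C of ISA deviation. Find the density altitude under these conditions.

8644 ft

ISA temperature at 9100 ft = 15 − 2 × (9100/1000) = -3.2°C.
ISA deviation = -7 − (-3.2) = -3.8°C.
Density altitude = 9100 + 120 × (-3.8) = 9100 + (-456) = 8644 ft.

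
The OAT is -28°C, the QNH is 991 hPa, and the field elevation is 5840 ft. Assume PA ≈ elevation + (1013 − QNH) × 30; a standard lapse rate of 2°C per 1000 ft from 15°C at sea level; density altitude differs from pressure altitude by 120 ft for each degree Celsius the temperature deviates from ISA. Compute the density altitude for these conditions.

Pressure altitude = 5840 + (1013 − 991) × 30 = 5840 + (+660) = 6500 ft.
ISA temperature at 6500 ft = 15 − 2 × (6500/1000) = 2°C.
ISA deviation = -28 − 2 = -30°C.
Density altitude = 6500 + 120 × (-30) = 2900 ft.

2900 ft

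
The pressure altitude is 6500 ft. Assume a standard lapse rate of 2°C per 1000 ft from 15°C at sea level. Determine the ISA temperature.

2°C

ISA temperature = 15 − 2 × (6500/1000) = 15 − 13 = 2°C.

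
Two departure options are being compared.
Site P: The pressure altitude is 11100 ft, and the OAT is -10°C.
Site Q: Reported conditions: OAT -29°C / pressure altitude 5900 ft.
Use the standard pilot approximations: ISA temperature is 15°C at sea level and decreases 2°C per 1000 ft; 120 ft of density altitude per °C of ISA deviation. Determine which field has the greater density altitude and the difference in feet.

Site P by 8728 ft

Site P: ISA temp = -7.2°C, deviation -2.8°C, DA = 11100 + 120 × (-2.8) = 10764 ft.
Site Q: ISA temp = 3.2°C, deviation -32.2°C, DA = 5900 + 120 × (-32.2) = 2036 ft.
Site P is higher by 10764 − 2036 = 8728 ft.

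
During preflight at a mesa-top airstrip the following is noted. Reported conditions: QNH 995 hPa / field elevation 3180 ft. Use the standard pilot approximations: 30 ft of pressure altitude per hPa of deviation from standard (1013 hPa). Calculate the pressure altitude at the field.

Pressure correction = (1013 − 995) × 30 = +540 ft.
Pressure altitude = 3180 + (+540) = 3720 ft.

3720 ft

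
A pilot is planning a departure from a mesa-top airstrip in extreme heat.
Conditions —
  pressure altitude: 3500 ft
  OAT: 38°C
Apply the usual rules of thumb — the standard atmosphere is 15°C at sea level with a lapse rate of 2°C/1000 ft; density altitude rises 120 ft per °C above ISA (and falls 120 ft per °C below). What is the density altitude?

7100 ft

ISA temperature at 3500 ft = 15 − 2 × (3500/1000) = 8°C.
ISA deviation = 38 − 8 = +30°C.
Density altitude = 3500 + 120 × (30) = 3500 + (+3600) = 7100 ft.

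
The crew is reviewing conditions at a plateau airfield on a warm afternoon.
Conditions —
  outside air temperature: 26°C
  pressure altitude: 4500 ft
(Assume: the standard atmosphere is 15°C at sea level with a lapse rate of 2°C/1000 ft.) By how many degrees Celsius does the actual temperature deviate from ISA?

ISA+20°C

ISA temperature at 4500 ft = 15 − 2 × (4500/1000) = 6°C.
Deviation = OAT − ISA = 26 − 6 = +20°C.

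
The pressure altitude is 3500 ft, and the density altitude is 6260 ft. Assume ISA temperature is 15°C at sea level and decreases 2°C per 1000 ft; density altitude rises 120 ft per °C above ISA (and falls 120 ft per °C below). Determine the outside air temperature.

31°C

Density altitude − pressure altitude = 6260 − 3500 = +2760 ft.
At 120 ft/°C that is an ISA deviation of 2760/120 = +23°C.
ISA temperature at 3500 ft = 15 − 2 × (3500/1000) = 8°C.
OAT = ISA + deviation = 8 + (+23) = 31°C.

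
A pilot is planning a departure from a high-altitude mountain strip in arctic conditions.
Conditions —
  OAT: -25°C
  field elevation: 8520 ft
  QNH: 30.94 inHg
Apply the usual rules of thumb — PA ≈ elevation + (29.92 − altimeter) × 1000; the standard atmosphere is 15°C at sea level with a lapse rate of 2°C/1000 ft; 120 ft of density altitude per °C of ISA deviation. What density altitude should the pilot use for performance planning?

Pressure altitude = 8520 + (29.92 − 30.94) × 1000 = 8520 + (-1020) = 7500 ft.
ISA temperature at 7500 ft = 15 − 2 × (7500/1000) = 0°C.
ISA deviation = -25 − 0 = -25°C.
Density altitude = 7500 + 120 × (-25) = 4500 ft.

4500 ft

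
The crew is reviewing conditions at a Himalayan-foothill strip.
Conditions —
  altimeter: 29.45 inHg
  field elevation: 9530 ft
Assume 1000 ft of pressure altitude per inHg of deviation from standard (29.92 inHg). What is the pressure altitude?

Pressure correction = (29.92 − 29.45) × 1000 = +470 ft.
Pressure altitude = 9530 + (+470) = 10000 ft.

10000 ft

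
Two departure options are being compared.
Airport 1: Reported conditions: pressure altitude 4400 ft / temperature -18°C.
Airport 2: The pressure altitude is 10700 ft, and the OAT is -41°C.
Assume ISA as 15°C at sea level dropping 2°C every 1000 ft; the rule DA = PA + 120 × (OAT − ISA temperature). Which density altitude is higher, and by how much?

Airport 1: ISA temp = 6.2°C, deviation -24.2°C, DA = 4400 + 120 × (-24.2) = 1496 ft.
Airport 2: ISA temp = -6.4°C, deviation -34.6°C, DA = 10700 + 120 × (-34.6) = 6548 ft.
Airport 2 is higher by 6548 − 1496 = 5052 ft.

Airport 2 by 5052 ft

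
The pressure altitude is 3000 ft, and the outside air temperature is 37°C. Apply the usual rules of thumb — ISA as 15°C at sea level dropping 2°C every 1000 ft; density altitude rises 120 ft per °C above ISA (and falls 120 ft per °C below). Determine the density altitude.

6360 ft

ISA temperature at 3000 ft = 15 − 2 × (3000/1000) = 9°C.
ISA deviation = 37 − 9 = +28°C.
Density altitude = 3000 + 120 × (28) = 3000 + (+3360) = 6360 ft.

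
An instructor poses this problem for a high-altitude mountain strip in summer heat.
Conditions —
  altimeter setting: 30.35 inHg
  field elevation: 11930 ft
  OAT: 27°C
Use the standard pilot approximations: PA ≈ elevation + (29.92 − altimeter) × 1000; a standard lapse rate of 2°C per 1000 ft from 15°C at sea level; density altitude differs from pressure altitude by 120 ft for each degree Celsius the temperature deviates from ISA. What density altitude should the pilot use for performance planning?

Pressure altitude = 11930 + (29.92 − 30.35) × 1000 = 11930 + (-430) = 11500 ft.
ISA temperature at 11500 ft = 15 − 2 × (11500/1000) = -8°C.
ISA deviation = 27 − (-8) = +35°C.
Density altitude = 11500 + 120 × (35) = 15700 ft.

15700 ft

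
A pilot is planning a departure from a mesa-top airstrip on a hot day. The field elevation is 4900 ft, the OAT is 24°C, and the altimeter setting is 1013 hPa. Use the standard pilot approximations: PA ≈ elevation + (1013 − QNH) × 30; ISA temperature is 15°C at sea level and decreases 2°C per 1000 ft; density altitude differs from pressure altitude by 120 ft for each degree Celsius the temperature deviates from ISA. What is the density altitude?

7156 ft

Pressure altitude = 4900 + (1013 − 1013) × 30 = 4900 + (0) = 4900 ft.
ISA temperature at 4900 ft = 15 − 2 × (4900/1000) = 5.2°C.
ISA deviation = 24 − 5.2 = +18.8°C.
Density altitude = 4900 + 120 × (18.8) = 7156 ft.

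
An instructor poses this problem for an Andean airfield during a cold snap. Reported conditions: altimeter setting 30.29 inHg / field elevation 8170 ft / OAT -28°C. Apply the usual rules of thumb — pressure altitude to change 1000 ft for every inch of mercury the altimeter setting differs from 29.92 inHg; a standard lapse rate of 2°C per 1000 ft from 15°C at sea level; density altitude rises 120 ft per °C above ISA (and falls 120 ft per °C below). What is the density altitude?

Pressure altitude = 8170 + (29.92 − 30.29) × 1000 = 8170 + (-370) = 7800 ft.
ISA temperature at 7800 ft = 15 − 2 × (7800/1000) = -0.6°C.
ISA deviation = -28 − (-0.6) = -27.4°C.
Density altitude = 7800 + 120 × (-27.4) = 4512 ft.

4512 ft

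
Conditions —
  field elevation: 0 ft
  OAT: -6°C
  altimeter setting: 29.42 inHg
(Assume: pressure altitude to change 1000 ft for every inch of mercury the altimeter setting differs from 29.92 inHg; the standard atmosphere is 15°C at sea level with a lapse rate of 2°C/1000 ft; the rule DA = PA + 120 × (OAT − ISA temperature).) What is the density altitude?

-1900 ft

Pressure altitude = 0 + (29.92 − 29.42) × 1000 = 0 + (+500) = 500 ft.
ISA temperature at 500 ft = 15 − 2 × (500/1000) = 14°C.
ISA deviation = -6 − 14 = -20°C.
Density altitude = 500 + 120 × (-20) = -1900 ft.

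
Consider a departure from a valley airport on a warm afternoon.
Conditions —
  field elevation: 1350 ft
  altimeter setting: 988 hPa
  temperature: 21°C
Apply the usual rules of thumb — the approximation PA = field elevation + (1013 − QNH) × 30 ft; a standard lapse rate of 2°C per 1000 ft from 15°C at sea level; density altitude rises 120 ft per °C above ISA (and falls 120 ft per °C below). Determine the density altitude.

Pressure altitude = 1350 + (1013 − 988) × 30 = 1350 + (+750) = 2100 ft.
ISA temperature at 2100 ft = 15 − 2 × (2100/1000) = 10.8°C.
ISA deviation = 21 − 10.8 = +10.2°C.
Density altitude = 2100 + 120 × (10.2) = 3324 ft.

3324 ft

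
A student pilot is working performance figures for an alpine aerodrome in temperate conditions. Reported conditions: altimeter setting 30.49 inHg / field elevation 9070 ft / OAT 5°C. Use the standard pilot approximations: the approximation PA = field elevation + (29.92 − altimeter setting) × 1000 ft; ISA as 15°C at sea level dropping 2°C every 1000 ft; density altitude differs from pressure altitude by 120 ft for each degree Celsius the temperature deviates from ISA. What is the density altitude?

9340 ft

Pressure altitude = 9070 + (29.92 − 30.49) × 1000 = 9070 + (-570) = 8500 ft.
ISA temperature at 8500 ft = 15 − 2 × (8500/1000) = -2°C.
ISA deviation = 5 − (-2) = +7°C.
Density altitude = 8500 + 120 × (7) = 9340 ft.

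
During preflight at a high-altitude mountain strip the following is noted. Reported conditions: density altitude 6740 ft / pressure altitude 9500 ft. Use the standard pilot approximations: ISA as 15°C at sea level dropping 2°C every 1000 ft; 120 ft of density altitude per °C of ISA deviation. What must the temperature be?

-27°C

Density altitude − pressure altitude = 6740 − 9500 = -2760 ft.
At 120 ft/°C that is an ISA deviation of -2760/120 = -23°C.
ISA temperature at 9500 ft = 15 − 2 × (9500/1000) = -4°C.
OAT = ISA + deviation = -4 + (-23) = -27°C.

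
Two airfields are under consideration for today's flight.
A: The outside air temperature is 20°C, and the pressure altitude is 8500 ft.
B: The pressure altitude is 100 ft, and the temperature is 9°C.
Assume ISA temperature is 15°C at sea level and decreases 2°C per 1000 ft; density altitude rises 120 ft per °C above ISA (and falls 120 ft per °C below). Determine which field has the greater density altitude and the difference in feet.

A: ISA temp = -2°C, deviation +22°C, DA = 8500 + 120 × 22 = 11140 ft.
B: ISA temp = 14.8°C, deviation -5.8°C, DA = 100 + 120 × (-5.8) = -596 ft.
A is higher by 11140 − (-596) = 11736 ft.

A by 11736 ft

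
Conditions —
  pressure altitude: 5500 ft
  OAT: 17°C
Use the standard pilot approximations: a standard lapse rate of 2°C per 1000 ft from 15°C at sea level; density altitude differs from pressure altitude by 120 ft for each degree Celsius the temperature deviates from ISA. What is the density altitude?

ISA temperature at 5500 ft = 15 − 2 × (5500/1000) = 4°C.
ISA deviation = 17 − 4 = +13°C.
Density altitude = 5500 + 120 × (13) = 5500 + (+1560) = 7060 ft.

7060 ft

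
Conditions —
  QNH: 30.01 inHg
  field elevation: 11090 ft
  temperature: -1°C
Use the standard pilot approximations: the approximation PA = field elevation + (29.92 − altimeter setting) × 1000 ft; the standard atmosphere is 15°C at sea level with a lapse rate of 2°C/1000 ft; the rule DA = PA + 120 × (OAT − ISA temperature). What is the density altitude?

Pressure altitude = 11090 + (29.92 − 30.01) × 1000 = 11090 + (-90) = 11000 ft.
ISA temperature at 11000 ft = 15 − 2 × (11000/1000) = -7°C.
ISA deviation = -1 − (-7) = +6°C.
Density altitude = 11000 + 120 × (6) = 11720 ft.

11720 ft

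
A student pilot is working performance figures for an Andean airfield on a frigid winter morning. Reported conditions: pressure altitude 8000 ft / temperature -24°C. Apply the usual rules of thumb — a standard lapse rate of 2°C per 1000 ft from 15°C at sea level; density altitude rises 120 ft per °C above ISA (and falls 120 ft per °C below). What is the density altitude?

5240 ft

ISA temperature at 8000 ft = 15 − 2 × (8000/1000) = -1°C.
ISA deviation = -24 − (-1) = -23°C.
Density altitude = 8000 + 120 × (-23) = 8000 + (-2760) = 5240 ft.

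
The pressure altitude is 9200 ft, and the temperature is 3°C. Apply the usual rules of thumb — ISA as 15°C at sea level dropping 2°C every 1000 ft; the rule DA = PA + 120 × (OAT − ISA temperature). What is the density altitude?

ISA temperature at 9200 ft = 15 − 2 × (9200/1000) = -3.4°C.
ISA deviation = 3 − (-3.4) = +6.4°C.
Density altitude = 9200 + 120 × (6.4) = 9200 + (+768) = 9968 ft.

9968 ft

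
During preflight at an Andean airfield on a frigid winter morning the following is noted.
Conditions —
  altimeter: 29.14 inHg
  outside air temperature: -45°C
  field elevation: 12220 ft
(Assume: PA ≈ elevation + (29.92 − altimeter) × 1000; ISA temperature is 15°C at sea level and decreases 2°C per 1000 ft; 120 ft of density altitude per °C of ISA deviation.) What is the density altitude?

Pressure altitude = 12220 + (29.92 − 29.14) × 1000 = 12220 + (+780) = 13000 ft.
ISA temperature at 13000 ft = 15 − 2 × (13000/1000) = -11°C.
ISA deviation = -45 − (-11) = -34°C.
Density altitude = 13000 + 120 × (-34) = 8920 ft.

8920 ft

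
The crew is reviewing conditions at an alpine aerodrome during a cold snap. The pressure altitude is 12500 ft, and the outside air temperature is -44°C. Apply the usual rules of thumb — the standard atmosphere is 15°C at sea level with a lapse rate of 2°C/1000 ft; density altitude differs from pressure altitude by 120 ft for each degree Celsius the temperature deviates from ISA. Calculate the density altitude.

8420 ft

ISA temperature at 12500 ft = 15 − 2 × (12500/1000) = -10°C.
ISA deviation = -44 − (-10) = -34°C.
Density altitude = 12500 + 120 × (-34) = 12500 + (-4080) = 8420 ft.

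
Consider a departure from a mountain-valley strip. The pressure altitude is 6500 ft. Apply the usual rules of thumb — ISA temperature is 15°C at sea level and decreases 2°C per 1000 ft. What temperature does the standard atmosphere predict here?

2°C

ISA temperature = 15 − 2 × (6500/1000) = 15 − 13 = 2°C.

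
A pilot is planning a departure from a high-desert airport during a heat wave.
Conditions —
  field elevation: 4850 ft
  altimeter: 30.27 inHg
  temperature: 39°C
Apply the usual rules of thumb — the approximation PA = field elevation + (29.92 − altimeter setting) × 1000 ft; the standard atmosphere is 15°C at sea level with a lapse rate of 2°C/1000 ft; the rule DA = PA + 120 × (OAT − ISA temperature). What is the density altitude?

Pressure altitude = 4850 + (29.92 − 30.27) × 1000 = 4850 + (-350) = 4500 ft.
ISA temperature at 4500 ft = 15 − 2 × (4500/1000) = 6°C.
ISA deviation = 39 − 6 = +33°C.
Density altitude = 4500 + 120 × (33) = 8460 ft.

8460 ft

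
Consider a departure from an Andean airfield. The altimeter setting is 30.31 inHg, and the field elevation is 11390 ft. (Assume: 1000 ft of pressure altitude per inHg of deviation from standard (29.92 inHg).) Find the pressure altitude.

11000 ft

Pressure correction = (29.92 − 30.31) × 1000 = -390 ft.
Pressure altitude = 11390 + (-390) = 11000 ft.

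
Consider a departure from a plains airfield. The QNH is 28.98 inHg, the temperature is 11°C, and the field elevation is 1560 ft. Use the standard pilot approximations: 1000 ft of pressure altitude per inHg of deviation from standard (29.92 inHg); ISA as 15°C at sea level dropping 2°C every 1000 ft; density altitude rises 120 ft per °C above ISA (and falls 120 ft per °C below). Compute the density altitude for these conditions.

Pressure altitude = 1560 + (29.92 − 28.98) × 1000 = 1560 + (+940) = 2500 ft.
ISA temperature at 2500 ft = 15 − 2 × (2500/1000) = 10°C.
ISA deviation = 11 − 10 = +1°C.
Density altitude = 2500 + 120 × (1) = 2620 ft.

2620 ft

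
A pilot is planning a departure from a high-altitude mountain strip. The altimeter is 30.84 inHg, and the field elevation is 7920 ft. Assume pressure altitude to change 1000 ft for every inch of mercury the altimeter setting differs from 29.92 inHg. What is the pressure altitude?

Pressure correction = (29.92 − 30.84) × 1000 = -920 ft.
Pressure altitude = 7920 + (-920) = 7000 ft.

7000 ft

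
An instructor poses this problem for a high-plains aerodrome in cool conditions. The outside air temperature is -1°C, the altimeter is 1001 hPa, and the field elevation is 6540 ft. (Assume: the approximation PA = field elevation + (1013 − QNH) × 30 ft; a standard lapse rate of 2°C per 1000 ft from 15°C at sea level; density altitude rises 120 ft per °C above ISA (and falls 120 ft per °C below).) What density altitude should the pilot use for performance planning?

6636 ft

Pressure altitude = 6540 + (1013 − 1001) × 30 = 6540 + (+360) = 6900 ft.
ISA temperature at 6900 ft = 15 − 2 × (6900/1000) = 1.2°C.
ISA deviation = -1 − 1.2 = -2.2°C.
Density altitude = 6900 + 120 × (-2.2) = 6636 ft.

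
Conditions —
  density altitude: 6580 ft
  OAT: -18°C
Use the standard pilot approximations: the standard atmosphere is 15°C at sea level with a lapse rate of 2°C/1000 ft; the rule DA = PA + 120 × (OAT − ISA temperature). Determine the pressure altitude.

8500 ft

DA = PA + 120 × (OAT − (15 − 2·PA/1000)) = PA + 120·OAT − 1800 + 0.24·PA = 1.24·PA + 120·OAT − 1800.
So 1.24·PA = 6580 − 120 × (-18) + 1800 = 10540.
PA = 10540 / 1.24 = 8500 ft.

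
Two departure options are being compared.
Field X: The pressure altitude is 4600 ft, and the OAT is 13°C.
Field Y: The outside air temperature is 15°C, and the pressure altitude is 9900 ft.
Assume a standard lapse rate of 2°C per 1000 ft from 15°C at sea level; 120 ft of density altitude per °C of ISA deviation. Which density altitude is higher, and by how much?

Field Y by 6812 ft

Field X: ISA temp = 5.8°C, deviation +7.2°C, DA = 4600 + 120 × 7.2 = 5464 ft.
Field Y: ISA temp = -4.8°C, deviation +19.8°C, DA = 9900 + 120 × 19.8 = 12276 ft.
Field Y is higher by 12276 − 5464 = 6812 ft.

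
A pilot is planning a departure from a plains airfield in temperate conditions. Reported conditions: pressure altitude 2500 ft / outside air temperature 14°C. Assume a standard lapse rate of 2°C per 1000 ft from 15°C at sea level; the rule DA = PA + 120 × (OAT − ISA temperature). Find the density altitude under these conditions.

2980 ft

ISA temperature at 2500 ft = 15 − 2 × (2500/1000) = 10°C.
ISA deviation = 14 − 10 = +4°C.
Density altitude = 2500 + 120 × (4) = 2500 + (+480) = 2980 ft.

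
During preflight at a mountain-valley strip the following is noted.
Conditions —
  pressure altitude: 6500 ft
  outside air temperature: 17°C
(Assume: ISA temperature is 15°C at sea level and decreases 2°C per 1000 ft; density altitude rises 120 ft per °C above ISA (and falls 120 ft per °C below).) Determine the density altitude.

8300 ft

ISA temperature at 6500 ft = 15 − 2 × (6500/1000) = 2°C.
ISA deviation = 17 − 2 = +15°C.
Density altitude = 6500 + 120 × (15) = 6500 + (+1800) = 8300 ft.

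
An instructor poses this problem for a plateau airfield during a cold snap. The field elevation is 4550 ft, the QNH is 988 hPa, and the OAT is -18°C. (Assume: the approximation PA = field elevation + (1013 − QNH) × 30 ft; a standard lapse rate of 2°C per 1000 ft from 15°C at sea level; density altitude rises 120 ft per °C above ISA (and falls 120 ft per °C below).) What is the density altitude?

2612 ft

Pressure altitude = 4550 + (1013 − 988) × 30 = 4550 + (+750) = 5300 ft.
ISA temperature at 5300 ft = 15 − 2 × (5300/1000) = 4.4°C.
ISA deviation = -18 − 4.4 = -22.4°C.
Density altitude = 5300 + 120 × (-22.4) = 2612 ft.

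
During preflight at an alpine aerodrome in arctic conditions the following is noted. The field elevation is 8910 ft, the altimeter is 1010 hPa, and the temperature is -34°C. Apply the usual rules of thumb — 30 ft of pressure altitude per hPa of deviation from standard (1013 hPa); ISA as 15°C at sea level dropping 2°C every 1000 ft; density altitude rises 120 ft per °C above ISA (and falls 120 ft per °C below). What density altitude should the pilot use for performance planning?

Pressure altitude = 8910 + (1013 − 1010) × 30 = 8910 + (+90) = 9000 ft.
ISA temperature at 9000 ft = 15 − 2 × (9000/1000) = -3°C.
ISA deviation = -34 − (-3) = -31°C.
Density altitude = 9000 + 120 × (-31) = 5280 ft.

5280 ft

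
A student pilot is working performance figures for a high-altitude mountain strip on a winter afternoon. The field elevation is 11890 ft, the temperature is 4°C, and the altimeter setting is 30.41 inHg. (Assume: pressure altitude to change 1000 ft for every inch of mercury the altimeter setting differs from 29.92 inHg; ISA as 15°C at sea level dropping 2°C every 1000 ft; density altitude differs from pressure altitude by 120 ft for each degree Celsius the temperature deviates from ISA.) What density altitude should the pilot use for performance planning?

12816 ft

Pressure altitude = 11890 + (29.92 − 30.41) × 1000 = 11890 + (-490) = 11400 ft.
ISA temperature at 11400 ft = 15 − 2 × (11400/1000) = -7.8°C.
ISA deviation = 4 − (-7.8) = +11.8°C.
Density altitude = 11400 + 120 × (11.8) = 12816 ft.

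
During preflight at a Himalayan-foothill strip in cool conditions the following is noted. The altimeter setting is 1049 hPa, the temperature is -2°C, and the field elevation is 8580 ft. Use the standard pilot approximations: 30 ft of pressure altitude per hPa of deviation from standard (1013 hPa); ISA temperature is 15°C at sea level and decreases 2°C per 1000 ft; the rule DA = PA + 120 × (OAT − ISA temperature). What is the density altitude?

7260 ft

Pressure altitude = 8580 + (1013 − 1049) × 30 = 8580 + (-1080) = 7500 ft.
ISA temperature at 7500 ft = 15 − 2 × (7500/1000) = 0°C.
ISA deviation = -2 − 0 = -2°C.
Density altitude = 7500 + 120 × (-2) = 7260 ft.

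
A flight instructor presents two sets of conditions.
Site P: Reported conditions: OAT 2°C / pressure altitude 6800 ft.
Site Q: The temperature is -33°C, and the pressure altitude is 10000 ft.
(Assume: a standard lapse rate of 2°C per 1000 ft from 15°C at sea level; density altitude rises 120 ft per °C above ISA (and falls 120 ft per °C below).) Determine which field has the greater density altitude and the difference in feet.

Site P by 232 ft

Site P: ISA temp = 1.4°C, deviation +0.6°C, DA = 6800 + 120 × 0.6 = 6872 ft.
Site Q: ISA temp = -5°C, deviation -28°C, DA = 10000 + 120 × (-28) = 6640 ft.
Site P is higher by 6872 − 6640 = 232 ft.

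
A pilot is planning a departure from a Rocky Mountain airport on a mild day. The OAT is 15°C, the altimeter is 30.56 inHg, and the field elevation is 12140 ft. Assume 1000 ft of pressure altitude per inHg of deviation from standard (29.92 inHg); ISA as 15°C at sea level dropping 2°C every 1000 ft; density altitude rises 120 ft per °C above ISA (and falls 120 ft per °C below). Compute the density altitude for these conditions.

Pressure altitude = 12140 + (29.92 − 30.56) × 1000 = 12140 + (-640) = 11500 ft.
ISA temperature at 11500 ft = 15 − 2 × (11500/1000) = -8°C.
ISA deviation = 15 − (-8) = +23°C.
Density altitude = 11500 + 120 × (23) = 14260 ft.

14260 ft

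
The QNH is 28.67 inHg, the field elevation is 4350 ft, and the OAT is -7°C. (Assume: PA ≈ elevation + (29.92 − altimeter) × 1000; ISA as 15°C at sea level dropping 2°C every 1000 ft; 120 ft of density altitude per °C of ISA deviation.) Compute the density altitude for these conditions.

4304 ft

Pressure altitude = 4350 + (29.92 − 28.67) × 1000 = 4350 + (+1250) = 5600 ft.
ISA temperature at 5600 ft = 15 − 2 × (5600/1000) = 3.8°C.
ISA deviation = -7 − 3.8 = -10.8°C.
Density altitude = 5600 + 120 × (-10.8) = 4304 ft.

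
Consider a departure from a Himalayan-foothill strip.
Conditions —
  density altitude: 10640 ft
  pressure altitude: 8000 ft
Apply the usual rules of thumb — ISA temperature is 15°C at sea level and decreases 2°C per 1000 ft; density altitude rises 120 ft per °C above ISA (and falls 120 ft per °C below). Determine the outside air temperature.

Density altitude − pressure altitude = 10640 − 8000 = +2640 ft.
At 120 ft/°C that is an ISA deviation of 2640/120 = +22°C.
ISA temperature at 8000 ft = 15 − 2 × (8000/1000) = -1°C.
OAT = ISA + deviation = -1 + (+22) = 21°C.

21°C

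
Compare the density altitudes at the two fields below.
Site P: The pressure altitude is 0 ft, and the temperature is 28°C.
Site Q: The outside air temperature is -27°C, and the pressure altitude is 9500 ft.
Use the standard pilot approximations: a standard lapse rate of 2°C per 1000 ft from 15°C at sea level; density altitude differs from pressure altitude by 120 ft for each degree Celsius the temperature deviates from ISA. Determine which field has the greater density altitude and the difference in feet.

Site P: ISA temp = 15°C, deviation +13°C, DA = 0 + 120 × 13 = 1560 ft.
Site Q: ISA temp = -4°C, deviation -23°C, DA = 9500 + 120 × (-23) = 6740 ft.
Site Q is higher by 6740 − 1560 = 5180 ft.

Site Q by 5180 ft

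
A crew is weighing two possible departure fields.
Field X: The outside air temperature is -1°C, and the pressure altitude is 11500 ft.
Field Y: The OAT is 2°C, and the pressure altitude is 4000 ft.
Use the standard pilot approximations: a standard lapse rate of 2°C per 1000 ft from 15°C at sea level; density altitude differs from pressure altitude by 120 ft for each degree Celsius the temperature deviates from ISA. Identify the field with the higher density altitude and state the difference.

Field X: ISA temp = -8°C, deviation +7°C, DA = 11500 + 120 × 7 = 12340 ft.
Field Y: ISA temp = 7°C, deviation -5°C, DA = 4000 + 120 × (-5) = 3400 ft.
Field X is higher by 12340 − 3400 = 8940 ft.

Field X by 8940 ft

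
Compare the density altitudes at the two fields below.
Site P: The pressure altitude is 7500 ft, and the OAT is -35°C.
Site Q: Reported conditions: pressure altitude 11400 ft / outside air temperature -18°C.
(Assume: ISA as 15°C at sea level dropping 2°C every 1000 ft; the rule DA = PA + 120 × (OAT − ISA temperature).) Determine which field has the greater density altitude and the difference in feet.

Site P: ISA temp = 0°C, deviation -35°C, DA = 7500 + 120 × (-35) = 3300 ft.
Site Q: ISA temp = -7.8°C, deviation -10.2°C, DA = 11400 + 120 × (-10.2) = 10176 ft.
Site Q is higher by 10176 − 3300 = 6876 ft.

Site Q by 6876 ft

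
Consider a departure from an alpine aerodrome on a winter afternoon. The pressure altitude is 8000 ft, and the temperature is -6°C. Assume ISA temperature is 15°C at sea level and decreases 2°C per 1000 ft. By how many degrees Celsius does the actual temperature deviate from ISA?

ISA temperature at 8000 ft = 15 − 2 × (8000/1000) = -1°C.
Deviation = OAT − ISA = -6 − (-1) = -5°C.

ISA-5°C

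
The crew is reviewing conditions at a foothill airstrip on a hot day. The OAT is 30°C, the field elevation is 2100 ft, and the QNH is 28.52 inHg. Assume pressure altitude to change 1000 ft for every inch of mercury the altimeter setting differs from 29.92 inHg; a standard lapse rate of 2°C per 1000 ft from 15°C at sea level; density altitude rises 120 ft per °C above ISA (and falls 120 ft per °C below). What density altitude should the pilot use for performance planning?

Pressure altitude = 2100 + (29.92 − 28.52) × 1000 = 2100 + (+1400) = 3500 ft.
ISA temperature at 3500 ft = 15 − 2 × (3500/1000) = 8°C.
ISA deviation = 30 − 8 = +22°C.
Density altitude = 3500 + 120 × (22) = 6140 ft.

6140 ft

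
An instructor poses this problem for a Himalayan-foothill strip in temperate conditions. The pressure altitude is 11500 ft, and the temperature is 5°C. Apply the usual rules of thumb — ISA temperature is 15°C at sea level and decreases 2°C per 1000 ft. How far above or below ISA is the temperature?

ISA temperature at 11500 ft = 15 − 2 × (11500/1000) = -8°C.
Deviation = OAT − ISA = 5 − (-8) = +13°C.

ISA+13°C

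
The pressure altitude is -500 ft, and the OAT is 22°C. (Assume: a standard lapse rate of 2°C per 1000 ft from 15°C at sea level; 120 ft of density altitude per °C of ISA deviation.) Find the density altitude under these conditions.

220 ft

ISA temperature at -500 ft = 15 − 2 × (-500/1000) = 16°C.
ISA deviation = 22 − 16 = +6°C.
Density altitude = -500 + 120 × (6) = -500 + (+720) = 220 ft.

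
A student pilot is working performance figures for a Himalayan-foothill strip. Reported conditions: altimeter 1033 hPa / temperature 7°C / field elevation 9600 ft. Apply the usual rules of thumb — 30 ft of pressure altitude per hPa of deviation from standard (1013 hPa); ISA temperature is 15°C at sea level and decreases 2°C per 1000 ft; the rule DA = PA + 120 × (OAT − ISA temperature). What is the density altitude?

Pressure altitude = 9600 + (1013 − 1033) × 30 = 9600 + (-600) = 9000 ft.
ISA temperature at 9000 ft = 15 − 2 × (9000/1000) = -3°C.
ISA deviation = 7 − (-3) = +10°C.
Density altitude = 9000 + 120 × (10) = 10200 ft.

10200 ft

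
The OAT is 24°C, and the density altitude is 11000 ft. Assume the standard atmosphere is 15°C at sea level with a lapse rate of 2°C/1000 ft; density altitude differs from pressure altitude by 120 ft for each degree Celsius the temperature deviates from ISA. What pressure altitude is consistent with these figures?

DA = PA + 120 × (OAT − (15 − 2·PA/1000)) = PA + 120·OAT − 1800 + 0.24·PA = 1.24·PA + 120·OAT − 1800.
So 1.24·PA = 11000 − 120 × 24 + 1800 = 9920.
PA = 9920 / 1.24 = 8000 ft.

8000 ft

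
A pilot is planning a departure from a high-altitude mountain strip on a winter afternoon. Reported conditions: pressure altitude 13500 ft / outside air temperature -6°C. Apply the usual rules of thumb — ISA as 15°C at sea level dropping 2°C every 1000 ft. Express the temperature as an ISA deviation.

ISA temperature at 13500 ft = 15 − 2 × (13500/1000) = -12°C.
Deviation = OAT − ISA = -6 − (-12) = +6°C.

ISA+6°C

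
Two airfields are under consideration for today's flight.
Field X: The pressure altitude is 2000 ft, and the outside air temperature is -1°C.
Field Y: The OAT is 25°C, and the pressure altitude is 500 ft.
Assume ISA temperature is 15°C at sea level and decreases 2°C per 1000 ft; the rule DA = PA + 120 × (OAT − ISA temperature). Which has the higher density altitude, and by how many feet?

Field X: ISA temp = 11°C, deviation -12°C, DA = 2000 + 120 × (-12) = 560 ft.
Field Y: ISA temp = 14°C, deviation +11°C, DA = 500 + 120 × 11 = 1820 ft.
Field Y is higher by 1820 − 560 = 1260 ft.

Field Y by 1260 ft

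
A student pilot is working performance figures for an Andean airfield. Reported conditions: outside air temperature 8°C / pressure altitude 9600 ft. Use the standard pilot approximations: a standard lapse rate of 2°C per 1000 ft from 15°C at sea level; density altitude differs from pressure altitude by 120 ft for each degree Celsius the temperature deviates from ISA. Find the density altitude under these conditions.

ISA temperature at 9600 ft = 15 − 2 × (9600/1000) = -4.2°C.
ISA deviation = 8 − (-4.2) = +12.2°C.
Density altitude = 9600 + 120 × (12.2) = 9600 + (+1464) = 11064 ft.

11064 ft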